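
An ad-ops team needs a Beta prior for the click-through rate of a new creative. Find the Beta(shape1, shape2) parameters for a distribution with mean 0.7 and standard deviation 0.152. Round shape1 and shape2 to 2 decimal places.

shape1 = 5.66, shape2 = 2.43

σ² = 0.152² = 0.023104.
With s = shape1+shape2, Var = μ(1−μ)/(s+1), so s+1 = (0.7×0.3)/0.023104 = 9.0893 and s = 8.0893.
shape1 = μs = 5.66, shape2 = (1−μ)s = 2.43.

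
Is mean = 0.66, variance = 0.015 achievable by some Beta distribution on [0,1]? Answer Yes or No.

Yes

For any Beta, Var(X) < E[X]·(1−E[X]).
Here μ(1−μ) = 0.66×0.34 = 0.2244, and 0.015 < 0.2244.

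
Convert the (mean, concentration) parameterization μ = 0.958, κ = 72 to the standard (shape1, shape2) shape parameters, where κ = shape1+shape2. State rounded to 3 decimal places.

shape1 = μκ = 0.958×72 = 68.976 and shape2 = (1−μ)κ = 0.042×72 = 3.024.

shape1 = 68.976, shape2 = 3.024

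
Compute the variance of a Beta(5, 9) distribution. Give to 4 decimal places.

0.0153

α+β = 14 and αβ = 45, so Var = αβ/[(α+β)²(α+β+1)] = 45/2940 = 0.0153.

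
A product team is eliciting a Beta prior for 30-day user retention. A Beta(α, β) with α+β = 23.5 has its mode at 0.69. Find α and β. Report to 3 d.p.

α = 15.835, β = 7.665

For α,β>1 the mode is (α−1)/(α+β−2), so α = mode·(κ−2)+1 = 0.69×21.5+1 = 15.835.
And β = (1−mode)·(κ−2)+1 = 0.31×21.5+1 = 7.665.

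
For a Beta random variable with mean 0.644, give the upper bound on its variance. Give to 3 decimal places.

0.229

Var = μ(1−μ)/(α+β+1), which approaches μ(1−μ) as α+β → 0.
So the supremum is μ(1−μ) = 0.644×0.356 = 0.229.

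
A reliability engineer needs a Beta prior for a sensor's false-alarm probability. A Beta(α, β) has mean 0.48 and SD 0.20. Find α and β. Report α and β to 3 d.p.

α = 2.515, β = 2.725

Variance = 0.20² = 0.0400. The moment-matching identity α+β = μ(1−μ)/Var − 1 gives
α+β = 0.2496/0.0400 − 1 = 5.2400, so α = μ·5.2400 = 2.515 and β = (1−μ)·5.2400 = 2.725.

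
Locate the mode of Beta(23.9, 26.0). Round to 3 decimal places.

With α,β > 1, mode = (α−1)/(α+β−2) = 22.9/47.9 = 0.478.

0.478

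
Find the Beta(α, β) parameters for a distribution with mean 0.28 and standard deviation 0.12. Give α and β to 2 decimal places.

α = 3.64, β = 9.36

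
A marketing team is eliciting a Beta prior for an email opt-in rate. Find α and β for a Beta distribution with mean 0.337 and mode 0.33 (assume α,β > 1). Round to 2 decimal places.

α = 16.37, β = 32.20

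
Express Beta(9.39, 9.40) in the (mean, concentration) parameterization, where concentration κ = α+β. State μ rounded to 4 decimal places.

μ = 0.4997, κ = 18.79

κ = α+β = 9.39+9.40 = 18.79; μ = α/κ = 9.39/18.79 = 0.4997.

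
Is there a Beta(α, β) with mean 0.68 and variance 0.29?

No

For any Beta, Var(X) < E[X]·(1−E[X]).
Here μ(1−μ) = 0.68×0.32 = 0.2176, and 0.29 ≥ 0.2176.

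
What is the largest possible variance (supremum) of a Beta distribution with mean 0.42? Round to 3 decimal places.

0.244

For fixed mean μ the Beta variance is μ(1−μ)/(α+β+1), increasing as α+β decreases.
Its least upper bound (not attained) is μ(1−μ) = 0.42·0.58 = 0.244.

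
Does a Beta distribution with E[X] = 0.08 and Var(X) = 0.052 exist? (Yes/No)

Yes

A Beta with mean μ has variance μ(1−μ)/(α+β+1) < μ(1−μ).
Here μ(1−μ) = 0.08×0.92 = 0.0736, and 0.052 < 0.0736.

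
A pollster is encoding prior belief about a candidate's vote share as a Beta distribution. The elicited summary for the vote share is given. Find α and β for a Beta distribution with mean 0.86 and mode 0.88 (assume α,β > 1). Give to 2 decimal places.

α = 32.68, β = 5.32

Let s = α+β. Mean gives α = μs = 0.86s; mode gives (α−1)/(s−2) = 0.88.
Substituting: 0.86s − 1 = 0.88(s−2) = 0.88s − 1.76, so -0.02s = -0.76 and s = 38.0000.
Then α = 0.86×38.0000 = 32.68 and β = s−α = 5.32.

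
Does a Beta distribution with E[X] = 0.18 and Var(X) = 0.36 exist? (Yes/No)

A Beta with mean μ has variance μ(1−μ)/(α+β+1) < μ(1−μ).
Here μ(1−μ) = 0.18×0.82 = 0.1476, and 0.36 ≥ 0.1476.

No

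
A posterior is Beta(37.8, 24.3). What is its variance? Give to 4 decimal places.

0.0038

μ = 37.8/62.1 = 0.608696; Var = μ(1−μ)/(α+β+1) = 0.2381853/63.1 = 0.0038.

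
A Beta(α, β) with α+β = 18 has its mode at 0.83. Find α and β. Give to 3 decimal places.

α = 14.280, β = 3.720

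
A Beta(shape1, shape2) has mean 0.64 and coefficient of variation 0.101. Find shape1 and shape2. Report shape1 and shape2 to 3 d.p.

shape1 = 34.651, shape2 = 19.491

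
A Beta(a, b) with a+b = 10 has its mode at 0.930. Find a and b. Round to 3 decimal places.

For a,b>1 the mode is (a−1)/(a+b−2), so a = mode·(κ−2)+1 = 0.930×8+1 = 8.440.
And b = (1−mode)·(κ−2)+1 = 0.070×8+1 = 1.560.

a = 8.440, b = 1.560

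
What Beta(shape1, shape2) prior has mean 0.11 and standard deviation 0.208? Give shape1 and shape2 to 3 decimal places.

shape1 = 0.139, shape2 = 1.124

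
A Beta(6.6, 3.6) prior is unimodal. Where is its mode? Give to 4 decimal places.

With α,β > 1, mode = (α−1)/(α+β−2) = 5.6/8.2 = 0.6829.

0.6829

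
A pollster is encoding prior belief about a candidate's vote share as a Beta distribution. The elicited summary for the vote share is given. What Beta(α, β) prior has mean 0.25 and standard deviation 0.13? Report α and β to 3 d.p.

α = 2.524, β = 7.571

First σ² = 0.0169. Setting α = μn, β = (1−μ)n with n = α+β,
μ(1−μ)/(n+1) = 0.0169 ⇒ n+1 = 0.1875/0.0169 = 11.0947 ⇒ n = 10.0947.
Hence α = 0.25×10.0947 = 2.524, β = 0.75×10.0947 = 7.571.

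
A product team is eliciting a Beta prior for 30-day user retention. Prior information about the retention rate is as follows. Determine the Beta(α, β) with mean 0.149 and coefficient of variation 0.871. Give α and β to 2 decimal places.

α = 0.97, β = 5.56

σ = CV·μ = 0.871×0.149 = 0.12978, so σ² = 0.016843.
s+1 = μ(1−μ)/σ² = 0.126799/0.016843 = 7.5285, so s = α+β = 6.5285.
α = μs = 0.97, β = (1−μ)s = 5.56.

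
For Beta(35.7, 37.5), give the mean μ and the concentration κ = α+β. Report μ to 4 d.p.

μ = 0.4877, κ = 73.2

κ = α+β = 35.7+37.5 = 73.2; μ = α/κ = 35.7/73.2 = 0.4877.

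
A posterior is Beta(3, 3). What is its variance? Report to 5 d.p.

0.03571

Var = αβ/[(α+β)²(α+β+1)] = (3×3)/(6²×7) = 9/252 = 0.03571.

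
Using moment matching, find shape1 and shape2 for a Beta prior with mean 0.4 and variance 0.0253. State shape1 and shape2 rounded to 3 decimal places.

shape1 = 3.394, shape2 = 5.092

By moment matching, shape1+shape2 = μ(1−μ)/σ² − 1 = (0.4·0.6)/0.0253 − 1 = 9.4862 − 1 = 8.4862.
Since shape1/(shape1+shape2) = μ, shape1 = 0.4·8.4862 = 3.394 and shape2 = 0.6·8.4862 = 5.092.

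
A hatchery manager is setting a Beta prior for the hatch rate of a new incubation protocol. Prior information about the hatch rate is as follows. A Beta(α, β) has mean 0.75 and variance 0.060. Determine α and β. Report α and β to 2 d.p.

Write ν = α+β; then α = μν and Var = μ(1−μ)/(ν+1).
ν = μ(1−μ)/Var − 1 = 0.1875/0.060 − 1 = 2.1250.
α = 0.75·2.1250 = 1.59, β = 0.25·2.1250 = 0.53.

α = 1.59, β = 0.53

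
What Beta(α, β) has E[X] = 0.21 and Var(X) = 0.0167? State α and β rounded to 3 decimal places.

α = 1.876, β = 7.058

Let s = α+β. The Beta variance is μ(1−μ)/(s+1).
So s+1 = μ(1−μ)/σ² = (0.21×0.79)/0.0167 = 0.1659/0.0167 = 9.9341, giving s = 8.9341.
Then α = μs = 0.21×8.9341 = 1.876 and β = (1−μ)s = 0.79×8.9341 = 7.058.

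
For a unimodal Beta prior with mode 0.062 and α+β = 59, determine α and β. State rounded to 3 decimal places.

α = 4.534, β = 54.466

For α,β>1 the mode is (α−1)/(α+β−2), so α = mode·(κ−2)+1 = 0.062×57+1 = 4.534.
And β = (1−mode)·(κ−2)+1 = 0.938×57+1 = 54.466.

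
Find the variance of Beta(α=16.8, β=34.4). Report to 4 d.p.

α+β = 51.2 and αβ = 577.92, so Var = αβ/[(α+β)²(α+β+1)] = 577.92/136839.168 = 0.0042.

0.0042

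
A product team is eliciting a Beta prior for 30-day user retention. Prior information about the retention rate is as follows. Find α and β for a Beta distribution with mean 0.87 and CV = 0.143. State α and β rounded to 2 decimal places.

α = 5.49, β = 0.82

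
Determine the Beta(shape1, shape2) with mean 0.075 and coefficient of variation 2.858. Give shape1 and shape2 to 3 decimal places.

Var = (CV·μ)² = (2.858×0.075)² = 0.045946.
shape1+shape2 = μ(1−μ)/Var − 1 = 0.069375/0.045946 − 1 = 0.5099.
Thus shape1 = 0.075·0.5099 = 0.038 and shape2 = 0.925·0.5099 = 0.472.

shape1 = 0.038, shape2 = 0.472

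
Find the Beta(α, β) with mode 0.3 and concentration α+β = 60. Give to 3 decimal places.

α = 18.400, β = 41.600

Mode = (α−1)/(κ−2) with κ = α+β, so α−1 = 0.3·58 = 17.400.
α = 18.400; β = κ − α = 41.600.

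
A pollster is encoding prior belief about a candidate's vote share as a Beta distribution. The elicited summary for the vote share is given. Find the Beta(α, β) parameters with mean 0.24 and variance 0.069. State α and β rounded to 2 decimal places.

Let s = α+β. The Beta variance is μ(1−μ)/(s+1).
So s+1 = μ(1−μ)/σ² = (0.24×0.76)/0.069 = 0.1824/0.069 = 2.6435, giving s = 1.6435.
Then α = μs = 0.24×1.6435 = 0.39 and β = (1−μ)s = 0.76×1.6435 = 1.25.

α = 0.39, β = 1.25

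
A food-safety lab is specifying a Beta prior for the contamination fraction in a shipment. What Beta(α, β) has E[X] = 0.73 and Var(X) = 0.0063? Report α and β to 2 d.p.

α = 22.11, β = 8.18

By moment matching, α+β = μ(1−μ)/σ² − 1 = (0.73·0.27)/0.0063 − 1 = 31.2857 − 1 = 30.2857.
Since α/(α+β) = μ, α = 0.73·30.2857 = 22.11 and β = 0.27·30.2857 = 8.18.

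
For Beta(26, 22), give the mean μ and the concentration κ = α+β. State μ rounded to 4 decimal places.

μ = 0.5417, κ = 48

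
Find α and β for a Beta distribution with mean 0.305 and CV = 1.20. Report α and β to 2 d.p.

Var = (CV·μ)² = (1.20×0.305)² = 0.133956.
α+β = μ(1−μ)/Var − 1 = 0.211975/0.133956 − 1 = 0.5824.
Thus α = 0.305·0.5824 = 0.18 and β = 0.695·0.5824 = 0.40.

α = 0.18, β = 0.40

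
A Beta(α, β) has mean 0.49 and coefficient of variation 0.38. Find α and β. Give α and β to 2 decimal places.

α = 3.04, β = 3.17

σ = CV·μ = 0.38×0.49 = 0.18620, so σ² = 0.034670.
s+1 = μ(1−μ)/σ² = 0.2499/0.034670 = 7.2079, so s = α+β = 6.2079.
α = μs = 3.04, β = (1−μ)s = 3.17.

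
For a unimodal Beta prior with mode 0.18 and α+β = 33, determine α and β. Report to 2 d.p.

Mode = (α−1)/(κ−2) with κ = α+β, so α−1 = 0.18·31 = 5.58.
α = 6.58; β = κ − α = 26.42.

α = 6.58, β = 26.42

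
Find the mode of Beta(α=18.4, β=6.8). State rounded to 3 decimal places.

The density x^(α−1)(1−x)^(β−1) is maximised at (α−1)/(α+β−2) = 17.4/23.2 = 0.750.

0.750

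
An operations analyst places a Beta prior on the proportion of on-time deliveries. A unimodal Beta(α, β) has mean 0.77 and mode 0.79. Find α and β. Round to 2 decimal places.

Let s = α+β. Mean gives α = μs = 0.77s; mode gives (α−1)/(s−2) = 0.79.
Substituting: 0.77s − 1 = 0.79(s−2) = 0.79s − 1.58, so -0.02s = -0.58 and s = 29.0000.
Then α = 0.77×29.0000 = 22.33 and β = s−α = 6.67.

α = 22.33, β = 6.67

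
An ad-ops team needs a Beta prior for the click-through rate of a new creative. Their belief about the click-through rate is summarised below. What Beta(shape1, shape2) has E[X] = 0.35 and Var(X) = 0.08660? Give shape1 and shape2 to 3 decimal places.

Write ν = shape1+shape2; then shape1 = μν and Var = μ(1−μ)/(ν+1).
ν = μ(1−μ)/Var − 1 = 0.2275/0.08660 − 1 = 1.6270.
shape1 = 0.35·1.6270 = 0.569, shape2 = 0.65·1.6270 = 1.058.

shape1 = 0.569, shape2 = 1.058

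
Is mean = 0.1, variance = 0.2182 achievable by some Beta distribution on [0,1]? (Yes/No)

A Beta with mean μ has variance μ(1−μ)/(α+β+1) < μ(1−μ).
Here μ(1−μ) = 0.1×0.9 = 0.09, and 0.2182 ≥ 0.09.

No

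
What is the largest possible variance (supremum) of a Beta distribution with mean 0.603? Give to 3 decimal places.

0.239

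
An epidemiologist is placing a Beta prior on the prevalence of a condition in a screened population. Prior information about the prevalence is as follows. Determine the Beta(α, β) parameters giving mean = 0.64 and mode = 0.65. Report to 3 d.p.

α = 19.200, β = 10.800

Let s = α+β. Mean gives α = μs = 0.64s; mode gives (α−1)/(s−2) = 0.65.
Substituting: 0.64s − 1 = 0.65(s−2) = 0.65s − 1.30, so -0.01s = -0.30 and s = 30.0000.
Then α = 0.64×30.0000 = 19.200 and β = s−α = 10.800.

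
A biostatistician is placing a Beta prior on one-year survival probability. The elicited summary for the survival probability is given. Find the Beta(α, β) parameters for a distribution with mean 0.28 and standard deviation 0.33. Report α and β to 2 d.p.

α = 0.24, β = 0.61

First σ² = 0.1089. Setting α = μn, β = (1−μ)n with n = α+β,
μ(1−μ)/(n+1) = 0.1089 ⇒ n+1 = 0.2016/0.1089 = 1.8512 ⇒ n = 0.8512.
Hence α = 0.28×0.8512 = 0.24, β = 0.72×0.8512 = 0.61.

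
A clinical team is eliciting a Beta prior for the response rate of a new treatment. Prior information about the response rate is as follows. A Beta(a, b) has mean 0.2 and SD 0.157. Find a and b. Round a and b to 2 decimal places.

σ² = 0.157² = 0.024649.
With s = a+b, Var = μ(1−μ)/(s+1), so s+1 = (0.2×0.8)/0.024649 = 6.4911 and s = 5.4911.
a = μs = 1.10, b = (1−μ)s = 4.39.

a = 1.10, b = 4.39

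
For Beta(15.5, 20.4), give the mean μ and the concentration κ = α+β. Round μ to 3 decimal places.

μ = 0.432, κ = 35.9

κ = α+β = 15.5+20.4 = 35.9; μ = α/κ = 15.5/35.9 = 0.432.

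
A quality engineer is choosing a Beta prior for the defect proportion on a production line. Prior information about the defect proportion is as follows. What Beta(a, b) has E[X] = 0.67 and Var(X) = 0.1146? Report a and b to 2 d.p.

Let s = a+b. The Beta variance is μ(1−μ)/(s+1).
So s+1 = μ(1−μ)/σ² = (0.67×0.33)/0.1146 = 0.2211/0.1146 = 1.9293, giving s = 0.9293.
Then a = μs = 0.67×0.9293 = 0.62 and b = (1−μ)s = 0.33×0.9293 = 0.31.

a = 0.62, b = 0.31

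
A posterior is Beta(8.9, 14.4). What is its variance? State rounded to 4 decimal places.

Var = αβ/[(α+β)²(α+β+1)] = (8.9×14.4)/(23.3²×24.3) = 128.16/13192.227 = 0.0097.

0.0097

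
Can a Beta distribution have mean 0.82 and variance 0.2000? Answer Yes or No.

For any Beta, Var(X) < E[X]·(1−E[X]).
Here μ(1−μ) = 0.82×0.18 = 0.1476, and 0.2000 ≥ 0.1476.

No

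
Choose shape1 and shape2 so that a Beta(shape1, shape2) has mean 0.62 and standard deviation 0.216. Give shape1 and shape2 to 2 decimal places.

First σ² = 0.046656. Setting shape1 = μn, shape2 = (1−μ)n with n = shape1+shape2,
μ(1−μ)/(n+1) = 0.046656 ⇒ n+1 = 0.2356/0.046656 = 5.0497 ⇒ n = 4.0497.
Hence shape1 = 0.62×4.0497 = 2.51, shape2 = 0.38×4.0497 = 1.54.

shape1 = 2.51, shape2 = 1.54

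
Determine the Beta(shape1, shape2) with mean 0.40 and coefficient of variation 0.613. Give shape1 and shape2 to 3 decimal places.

shape1 = 1.197, shape2 = 1.795

σ = CV·μ = 0.613×0.40 = 0.24520, so σ² = 0.060123.
s+1 = μ(1−μ)/σ² = 0.2400/0.060123 = 3.9918, so s = shape1+shape2 = 2.9918.
shape1 = μs = 1.197, shape2 = (1−μ)s = 1.795.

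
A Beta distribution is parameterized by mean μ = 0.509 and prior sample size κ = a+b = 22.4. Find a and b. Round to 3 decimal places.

a = 11.402, b = 10.998

a = μκ = 0.509×22.4 = 11.402 and b = (1−μ)κ = 0.491×22.4 = 10.998.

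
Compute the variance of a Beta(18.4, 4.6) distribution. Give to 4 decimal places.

α+β = 23.0 and αβ = 84.64, so Var = αβ/[(α+β)²(α+β+1)] = 84.64/12696.000 = 0.0067.

0.0067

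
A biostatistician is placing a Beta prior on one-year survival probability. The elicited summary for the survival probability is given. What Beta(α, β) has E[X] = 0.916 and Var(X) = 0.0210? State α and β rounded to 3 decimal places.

By moment matching, α+β = μ(1−μ)/σ² − 1 = (0.916·0.084)/0.0210 − 1 = 3.6640 − 1 = 2.6640.
Since α/(α+β) = μ, α = 0.916·2.6640 = 2.440 and β = 0.084·2.6640 = 0.224.

α = 2.440, β = 0.224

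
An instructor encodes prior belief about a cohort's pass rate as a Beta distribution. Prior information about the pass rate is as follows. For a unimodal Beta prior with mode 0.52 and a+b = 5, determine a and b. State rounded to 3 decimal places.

a = 2.560, b = 2.440

Since the density peak of Beta(a,b) is at (a−1)/(a+b−2),
a = 1 + 0.52(5−2) = 2.560 and b = 5 − 2.560 = 2.440.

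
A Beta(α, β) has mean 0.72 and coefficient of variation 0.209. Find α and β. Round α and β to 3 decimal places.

σ = CV·μ = 0.209×0.72 = 0.15048, so σ² = 0.022644.
s+1 = μ(1−μ)/σ² = 0.2016/0.022644 = 8.9029, so s = α+β = 7.9029.
α = μs = 5.690, β = (1−μ)s = 2.213.

α = 5.690, β = 2.213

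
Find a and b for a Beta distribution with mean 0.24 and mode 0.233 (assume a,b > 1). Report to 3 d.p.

With s = a+b: μ = a/s and mode = (a−1)/(s−2). Eliminating a = μs,
μs − 1 = m(s−2) ⇒ s(μ−m) = 1−2m ⇒ s = 0.534/0.007 = 76.2857.
So a = μs = 18.309, b = (1−μ)s = 57.977.

a = 18.309, b = 57.977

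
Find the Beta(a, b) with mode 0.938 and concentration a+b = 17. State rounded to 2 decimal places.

For a,b>1 the mode is (a−1)/(a+b−2), so a = mode·(κ−2)+1 = 0.938×15+1 = 15.07.
And b = (1−mode)·(κ−2)+1 = 0.062×15+1 = 1.93.

a = 15.07, b = 1.93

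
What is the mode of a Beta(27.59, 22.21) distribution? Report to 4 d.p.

0.5563

With α,β > 1, mode = (α−1)/(α+β−2) = 26.59/47.80 = 0.5563.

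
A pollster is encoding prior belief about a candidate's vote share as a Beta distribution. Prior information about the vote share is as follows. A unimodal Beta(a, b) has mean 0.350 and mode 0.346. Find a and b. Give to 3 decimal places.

a = 26.950, b = 50.050

Let s = a+b. Mean gives a = μs = 0.350s; mode gives (a−1)/(s−2) = 0.346.
Substituting: 0.350s − 1 = 0.346(s−2) = 0.346s − 0.692, so 0.004s = 0.308 and s = 77.0000.
Then a = 0.350×77.0000 = 26.950 and b = s−a = 50.050.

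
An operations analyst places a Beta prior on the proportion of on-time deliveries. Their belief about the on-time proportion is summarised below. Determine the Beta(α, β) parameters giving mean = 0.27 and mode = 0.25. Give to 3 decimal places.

Let s = α+β. Mean gives α = μs = 0.27s; mode gives (α−1)/(s−2) = 0.25.
Substituting: 0.27s − 1 = 0.25(s−2) = 0.25s − 0.50, so 0.02s = 0.50 and s = 25.0000.
Then α = 0.27×25.0000 = 6.750 and β = s−α = 18.250.

α = 6.750, β = 18.250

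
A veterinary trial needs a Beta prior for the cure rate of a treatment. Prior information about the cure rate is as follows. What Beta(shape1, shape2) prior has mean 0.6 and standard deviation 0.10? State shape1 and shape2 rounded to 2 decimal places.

shape1 = 13.80, shape2 = 9.20

Variance = 0.10² = 0.0100. The moment-matching identity shape1+shape2 = μ(1−μ)/Var − 1 gives
shape1+shape2 = 0.24/0.0100 − 1 = 23.0000, so shape1 = μ·23.0000 = 13.80 and shape2 = (1−μ)·23.0000 = 9.20.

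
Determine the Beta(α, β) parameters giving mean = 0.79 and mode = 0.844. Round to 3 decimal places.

α = 10.065, β = 2.676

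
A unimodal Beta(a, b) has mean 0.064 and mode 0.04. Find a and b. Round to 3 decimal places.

With s = a+b: μ = a/s and mode = (a−1)/(s−2). Eliminating a = μs,
μs − 1 = m(s−2) ⇒ s(μ−m) = 1−2m ⇒ s = 0.92/0.024 = 38.3333.
So a = μs = 2.453, b = (1−μ)s = 35.880.

a = 2.453, b = 35.880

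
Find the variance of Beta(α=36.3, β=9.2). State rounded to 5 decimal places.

μ = 36.3/45.5 = 0.797802; Var = μ(1−μ)/(α+β+1) = 0.1613139/46.5 = 0.00347.

0.00347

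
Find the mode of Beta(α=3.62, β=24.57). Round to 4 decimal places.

The density x^(α−1)(1−x)^(β−1) is maximised at (α−1)/(α+β−2) = 2.62/26.19 = 0.1000.

0.1000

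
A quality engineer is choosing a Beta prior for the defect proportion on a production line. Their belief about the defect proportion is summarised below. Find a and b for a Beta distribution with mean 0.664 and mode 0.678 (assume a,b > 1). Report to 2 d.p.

a = 16.88, b = 8.54

With s = a+b: μ = a/s and mode = (a−1)/(s−2). Eliminating a = μs,
μs − 1 = m(s−2) ⇒ s(μ−m) = 1−2m ⇒ s = -0.356/-0.014 = 25.4286.
So a = μs = 16.88, b = (1−μ)s = 8.54.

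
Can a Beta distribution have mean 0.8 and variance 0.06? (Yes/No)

Yes

The Beta variance bound is σ² < μ(1−μ).
Here μ(1−μ) = 0.8×0.2 = 0.16, and 0.06 < 0.16.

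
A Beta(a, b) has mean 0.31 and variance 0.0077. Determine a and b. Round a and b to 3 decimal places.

a = 8.302, b = 18.478

Let s = a+b. The Beta variance is μ(1−μ)/(s+1).
So s+1 = μ(1−μ)/σ² = (0.31×0.69)/0.0077 = 0.2139/0.0077 = 27.7792, giving s = 26.7792.
Then a = μs = 0.31×26.7792 = 8.302 and b = (1−μ)s = 0.69×26.7792 = 18.478.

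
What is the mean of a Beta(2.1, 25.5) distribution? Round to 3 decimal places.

The Beta mean is α/(α+β) = 2.1/(2.1+25.5) = 0.076.

0.076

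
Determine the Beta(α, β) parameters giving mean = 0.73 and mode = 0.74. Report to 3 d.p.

α = 35.040, β = 12.960

Let s = α+β. Mean gives α = μs = 0.73s; mode gives (α−1)/(s−2) = 0.74.
Substituting: 0.73s − 1 = 0.74(s−2) = 0.74s − 1.48, so -0.01s = -0.48 and s = 48.0000.
Then α = 0.73×48.0000 = 35.040 and β = s−α = 12.960.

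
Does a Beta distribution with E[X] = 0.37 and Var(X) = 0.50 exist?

The Beta variance bound is σ² < μ(1−μ).
Here μ(1−μ) = 0.37×0.63 = 0.2331, and 0.50 ≥ 0.2331.

No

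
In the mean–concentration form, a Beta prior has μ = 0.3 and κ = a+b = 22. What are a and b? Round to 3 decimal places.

Split κ in proportion μ : (1−μ): a = 0.3·22 = 6.600, b = 22 − 6.600 = 15.400.

a = 6.600, b = 15.400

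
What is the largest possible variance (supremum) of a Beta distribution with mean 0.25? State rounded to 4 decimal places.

Var = μ(1−μ)/(α+β+1), which approaches μ(1−μ) as α+β → 0.
So the supremum is μ(1−μ) = 0.25×0.75 = 0.1875.

0.1875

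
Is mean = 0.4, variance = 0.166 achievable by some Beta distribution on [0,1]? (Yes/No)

For any Beta, Var(X) < E[X]·(1−E[X]).
Here μ(1−μ) = 0.4×0.6 = 0.24, and 0.166 < 0.24.

Yes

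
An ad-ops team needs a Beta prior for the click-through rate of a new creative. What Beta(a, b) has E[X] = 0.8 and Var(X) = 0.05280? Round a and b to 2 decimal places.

Let s = a+b. The Beta variance is μ(1−μ)/(s+1).
So s+1 = μ(1−μ)/σ² = (0.8×0.2)/0.05280 = 0.16/0.05280 = 3.0303, giving s = 2.0303.
Then a = μs = 0.8×2.0303 = 1.62 and b = (1−μ)s = 0.2×2.0303 = 0.41.

a = 1.62, b = 0.41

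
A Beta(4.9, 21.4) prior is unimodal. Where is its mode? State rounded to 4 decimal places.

0.1605

The density x^(α−1)(1−x)^(β−1) is maximised at (α−1)/(α+β−2) = 3.9/24.3 = 0.1605.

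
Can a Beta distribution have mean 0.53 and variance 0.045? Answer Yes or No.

A Beta with mean μ has variance μ(1−μ)/(α+β+1) < μ(1−μ).
Here μ(1−μ) = 0.53×0.47 = 0.2491, and 0.045 < 0.2491.

Yes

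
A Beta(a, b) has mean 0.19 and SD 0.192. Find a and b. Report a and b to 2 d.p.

a = 0.60, b = 2.57

Variance = 0.192² = 0.036864. The moment-matching identity a+b = μ(1−μ)/Var − 1 gives
a+b = 0.1539/0.036864 − 1 = 3.1748, so a = μ·3.1748 = 0.60 and b = (1−μ)·3.1748 = 2.57.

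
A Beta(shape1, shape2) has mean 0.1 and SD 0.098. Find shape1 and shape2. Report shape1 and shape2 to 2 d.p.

σ² = 0.098² = 0.009604.
With s = shape1+shape2, Var = μ(1−μ)/(s+1), so s+1 = (0.1×0.9)/0.009604 = 9.3711 and s = 8.3711.
shape1 = μs = 0.84, shape2 = (1−μ)s = 7.53.

shape1 = 0.84, shape2 = 7.53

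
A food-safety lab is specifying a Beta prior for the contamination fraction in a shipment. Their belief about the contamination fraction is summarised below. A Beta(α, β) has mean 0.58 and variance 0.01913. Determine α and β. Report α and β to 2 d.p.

α = 6.81, β = 4.93

By moment matching, α+β = μ(1−μ)/σ² − 1 = (0.58·0.42)/0.01913 − 1 = 12.7339 − 1 = 11.7339.
Since α/(α+β) = μ, α = 0.58·11.7339 = 6.81 and β = 0.42·11.7339 = 4.93.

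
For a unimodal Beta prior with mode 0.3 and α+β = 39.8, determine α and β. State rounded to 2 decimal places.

α = 12.34, β = 27.46

Mode = (α−1)/(κ−2) with κ = α+β, so α−1 = 0.3·37.8 = 11.34.
α = 12.34; β = κ − α = 27.46.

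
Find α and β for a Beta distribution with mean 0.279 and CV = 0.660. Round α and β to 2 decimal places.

α = 1.38, β = 3.56

Var = (CV·μ)² = (0.660×0.279)² = 0.033908.
α+β = μ(1−μ)/Var − 1 = 0.201159/0.033908 − 1 = 4.9326.
Thus α = 0.279·4.9326 = 1.38 and β = 0.721·4.9326 = 3.56.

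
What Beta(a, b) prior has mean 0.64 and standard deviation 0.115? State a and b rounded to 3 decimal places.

a = 10.510, b = 5.912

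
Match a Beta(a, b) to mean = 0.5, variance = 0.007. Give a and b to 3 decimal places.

Let s = a+b. The Beta variance is μ(1−μ)/(s+1).
So s+1 = μ(1−μ)/σ² = (0.5×0.5)/0.007 = 0.25/0.007 = 35.7143, giving s = 34.7143.
Then a = μs = 0.5×34.7143 = 17.357 and b = (1−μ)s = 0.5×34.7143 = 17.357.

a = 17.357, b = 17.357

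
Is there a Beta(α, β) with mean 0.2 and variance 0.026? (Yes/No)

Yes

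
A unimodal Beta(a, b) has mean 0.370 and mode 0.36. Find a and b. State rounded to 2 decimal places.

With s = a+b: μ = a/s and mode = (a−1)/(s−2). Eliminating a = μs,
μs − 1 = m(s−2) ⇒ s(μ−m) = 1−2m ⇒ s = 0.28/0.010 = 28.0000.
So a = μs = 10.36, b = (1−μ)s = 17.64.

a = 10.36, b = 17.64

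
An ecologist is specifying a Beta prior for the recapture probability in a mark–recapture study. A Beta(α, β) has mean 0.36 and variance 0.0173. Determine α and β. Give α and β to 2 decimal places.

Write ν = α+β; then α = μν and Var = μ(1−μ)/(ν+1).
ν = μ(1−μ)/Var − 1 = 0.2304/0.0173 − 1 = 12.3179.
α = 0.36·12.3179 = 4.43, β = 0.64·12.3179 = 7.88.

α = 4.43, β = 7.88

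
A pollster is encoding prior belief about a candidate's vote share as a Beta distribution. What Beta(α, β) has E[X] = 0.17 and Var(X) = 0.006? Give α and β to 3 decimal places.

α = 3.828, β = 18.689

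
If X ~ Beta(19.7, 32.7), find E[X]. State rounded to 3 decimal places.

The Beta mean is α/(α+β) = 19.7/(19.7+32.7) = 0.376.

0.376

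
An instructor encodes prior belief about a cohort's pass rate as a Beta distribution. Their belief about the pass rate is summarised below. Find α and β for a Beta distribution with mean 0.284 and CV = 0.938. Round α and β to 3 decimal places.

α = 0.530, β = 1.336

Var = (CV·μ)² = (0.938×0.284)² = 0.070965.
α+β = μ(1−μ)/Var − 1 = 0.203344/0.070965 − 1 = 1.8654.
Thus α = 0.284·1.8654 = 0.530 and β = 0.716·1.8654 = 1.336.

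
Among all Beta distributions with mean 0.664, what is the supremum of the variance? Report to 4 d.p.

For fixed mean μ the Beta variance is μ(1−μ)/(α+β+1), increasing as α+β decreases.
Its least upper bound (not attained) is μ(1−μ) = 0.664·0.336 = 0.2231.

0.2231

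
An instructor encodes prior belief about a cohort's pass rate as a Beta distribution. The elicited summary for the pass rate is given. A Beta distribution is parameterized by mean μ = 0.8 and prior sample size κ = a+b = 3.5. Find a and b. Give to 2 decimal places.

Split κ in proportion μ : (1−μ): a = 0.8·3.5 = 2.80, b = 3.5 − 2.80 = 0.70.

a = 2.80, b = 0.70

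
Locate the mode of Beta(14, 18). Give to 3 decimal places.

0.433

With α,β > 1, mode = (α−1)/(α+β−2) = 13/30 = 0.433.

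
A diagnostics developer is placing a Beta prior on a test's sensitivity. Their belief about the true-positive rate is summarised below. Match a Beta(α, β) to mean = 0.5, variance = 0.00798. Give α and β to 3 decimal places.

By moment matching, α+β = μ(1−μ)/σ² − 1 = (0.5·0.5)/0.00798 − 1 = 31.3283 − 1 = 30.3283.
Since α/(α+β) = μ, α = 0.5·30.3283 = 15.164 and β = 0.5·30.3283 = 15.164.

α = 15.164, β = 15.164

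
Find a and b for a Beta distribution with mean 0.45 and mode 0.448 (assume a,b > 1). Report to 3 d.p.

a = 23.400, b = 28.600

Let s = a+b. Mean gives a = μs = 0.45s; mode gives (a−1)/(s−2) = 0.448.
Substituting: 0.45s − 1 = 0.448(s−2) = 0.448s − 0.896, so 0.002s = 0.104 and s = 52.0000.
Then a = 0.45×52.0000 = 23.400 and b = s−a = 28.600.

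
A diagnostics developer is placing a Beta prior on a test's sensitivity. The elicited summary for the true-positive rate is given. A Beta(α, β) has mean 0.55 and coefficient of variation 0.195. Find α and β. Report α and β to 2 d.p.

σ = CV·μ = 0.195×0.55 = 0.10725, so σ² = 0.011503.
s+1 = μ(1−μ)/σ² = 0.2475/0.011503 = 21.5169, so s = α+β = 20.5169.
α = μs = 11.28, β = (1−μ)s = 9.23.

α = 11.28, β = 9.23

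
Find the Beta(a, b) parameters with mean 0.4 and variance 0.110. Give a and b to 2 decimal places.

a = 0.47, b = 0.71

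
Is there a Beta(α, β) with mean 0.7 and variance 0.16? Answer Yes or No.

Yes

The Beta variance bound is σ² < μ(1−μ).
Here μ(1−μ) = 0.7×0.3 = 0.21, and 0.16 < 0.21.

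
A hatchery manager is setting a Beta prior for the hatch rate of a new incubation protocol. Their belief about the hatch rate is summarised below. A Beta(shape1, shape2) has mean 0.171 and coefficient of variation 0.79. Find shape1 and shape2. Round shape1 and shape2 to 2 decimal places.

σ = CV·μ = 0.79×0.171 = 0.13509, so σ² = 0.018249.
s+1 = μ(1−μ)/σ² = 0.141759/0.018249 = 7.7679, so s = shape1+shape2 = 6.7679.
shape1 = μs = 1.16, shape2 = (1−μ)s = 5.61.

shape1 = 1.16, shape2 = 5.61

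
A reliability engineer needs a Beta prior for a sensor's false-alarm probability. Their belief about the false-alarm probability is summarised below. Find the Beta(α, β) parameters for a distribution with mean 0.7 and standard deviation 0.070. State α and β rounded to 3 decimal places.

α = 29.300, β = 12.557

σ² = 0.070² = 0.004900.
With s = α+β, Var = μ(1−μ)/(s+1), so s+1 = (0.7×0.3)/0.004900 = 42.8571 and s = 41.8571.
α = μs = 29.300, β = (1−μ)s = 12.557.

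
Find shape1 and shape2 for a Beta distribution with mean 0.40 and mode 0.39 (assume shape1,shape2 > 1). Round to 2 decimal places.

Let s = shape1+shape2. Mean gives shape1 = μs = 0.40s; mode gives (shape1−1)/(s−2) = 0.39.
Substituting: 0.40s − 1 = 0.39(s−2) = 0.39s − 0.78, so 0.01s = 0.22 and s = 22.0000.
Then shape1 = 0.40×22.0000 = 8.80 and shape2 = s−shape1 = 13.20.

shape1 = 8.80, shape2 = 13.20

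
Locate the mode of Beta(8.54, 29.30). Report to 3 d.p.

0.210

The density x^(α−1)(1−x)^(β−1) is maximised at (α−1)/(α+β−2) = 7.54/35.84 = 0.210.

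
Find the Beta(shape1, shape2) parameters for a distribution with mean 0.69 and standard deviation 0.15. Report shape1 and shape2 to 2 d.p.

σ² = 0.15² = 0.0225.
With s = shape1+shape2, Var = μ(1−μ)/(s+1), so s+1 = (0.69×0.31)/0.0225 = 9.5067 and s = 8.5067.
shape1 = μs = 5.87, shape2 = (1−μ)s = 2.64.

shape1 = 5.87, shape2 = 2.64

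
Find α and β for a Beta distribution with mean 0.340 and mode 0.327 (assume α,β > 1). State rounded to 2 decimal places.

α = 9.05, β = 17.57

With s = α+β: μ = α/s and mode = (α−1)/(s−2). Eliminating α = μs,
μs − 1 = m(s−2) ⇒ s(μ−m) = 1−2m ⇒ s = 0.346/0.013 = 26.6154.
So α = μs = 9.05, β = (1−μ)s = 17.57.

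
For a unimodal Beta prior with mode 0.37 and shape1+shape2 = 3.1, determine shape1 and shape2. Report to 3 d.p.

shape1 = 1.407, shape2 = 1.693

Since the density peak of Beta(shape1,shape2) is at (shape1−1)/(shape1+shape2−2),
shape1 = 1 + 0.37(3.1−2) = 1.407 and shape2 = 3.1 − 1.407 = 1.693.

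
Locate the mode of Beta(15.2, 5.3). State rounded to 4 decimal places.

0.7676

With α,β > 1, mode = (α−1)/(α+β−2) = 14.2/18.5 = 0.7676.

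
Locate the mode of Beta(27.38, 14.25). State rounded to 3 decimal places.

The density x^(α−1)(1−x)^(β−1) is maximised at (α−1)/(α+β−2) = 26.38/39.63 = 0.666.

0.666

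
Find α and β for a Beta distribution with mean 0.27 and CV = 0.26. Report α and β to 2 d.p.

α = 10.53, β = 28.47

Var = (CV·μ)² = (0.26×0.27)² = 0.004928.
α+β = μ(1−μ)/Var − 1 = 0.1971/0.004928 − 1 = 38.9956.
Thus α = 0.27·38.9956 = 10.53 and β = 0.73·38.9956 = 28.47.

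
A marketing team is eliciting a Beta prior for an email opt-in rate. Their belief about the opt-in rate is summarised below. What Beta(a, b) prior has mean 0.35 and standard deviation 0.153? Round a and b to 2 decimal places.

First σ² = 0.023409. Setting a = μn, b = (1−μ)n with n = a+b,
μ(1−μ)/(n+1) = 0.023409 ⇒ n+1 = 0.2275/0.023409 = 9.7185 ⇒ n = 8.7185.
Hence a = 0.35×8.7185 = 3.05, b = 0.65×8.7185 = 5.67.

a = 3.05, b = 5.67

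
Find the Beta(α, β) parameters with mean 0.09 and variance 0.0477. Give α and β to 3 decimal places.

α = 0.065, β = 0.652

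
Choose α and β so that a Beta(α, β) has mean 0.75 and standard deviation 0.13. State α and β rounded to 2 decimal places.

α = 7.57, β = 2.52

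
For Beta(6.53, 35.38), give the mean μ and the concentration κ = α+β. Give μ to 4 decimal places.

μ = 0.1558, κ = 41.91

κ = α+β = 6.53+35.38 = 41.91; μ = α/κ = 6.53/41.91 = 0.1558.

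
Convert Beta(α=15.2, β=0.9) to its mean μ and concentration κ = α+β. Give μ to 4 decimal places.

μ = 0.9441, κ = 16.1

κ = α+β = 15.2+0.9 = 16.1; μ = α/κ = 15.2/16.1 = 0.9441.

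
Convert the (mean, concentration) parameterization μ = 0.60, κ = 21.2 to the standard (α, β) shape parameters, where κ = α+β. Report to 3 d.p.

α = 12.720, β = 8.480

α = μκ = 0.60×21.2 = 12.720 and β = (1−μ)κ = 0.40×21.2 = 8.480.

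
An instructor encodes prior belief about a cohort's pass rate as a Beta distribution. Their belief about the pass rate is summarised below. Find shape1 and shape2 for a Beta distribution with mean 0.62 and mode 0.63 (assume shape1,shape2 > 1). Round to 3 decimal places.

Let s = shape1+shape2. Mean gives shape1 = μs = 0.62s; mode gives (shape1−1)/(s−2) = 0.63.
Substituting: 0.62s − 1 = 0.63(s−2) = 0.63s − 1.26, so -0.01s = -0.26 and s = 26.0000.
Then shape1 = 0.62×26.0000 = 16.120 and shape2 = s−shape1 = 9.880.

shape1 = 16.120, shape2 = 9.880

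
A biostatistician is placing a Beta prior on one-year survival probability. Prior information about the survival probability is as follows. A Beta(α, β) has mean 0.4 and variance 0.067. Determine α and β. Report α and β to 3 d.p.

Write ν = α+β; then α = μν and Var = μ(1−μ)/(ν+1).
ν = μ(1−μ)/Var − 1 = 0.24/0.067 − 1 = 2.5821.
α = 0.4·2.5821 = 1.033, β = 0.6·2.5821 = 1.549.

α = 1.033, β = 1.549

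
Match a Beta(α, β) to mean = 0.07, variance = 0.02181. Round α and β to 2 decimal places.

α = 0.14, β = 1.85

Write ν = α+β; then α = μν and Var = μ(1−μ)/(ν+1).
ν = μ(1−μ)/Var − 1 = 0.0651/0.02181 − 1 = 1.9849.
α = 0.07·1.9849 = 0.14, β = 0.93·1.9849 = 1.85.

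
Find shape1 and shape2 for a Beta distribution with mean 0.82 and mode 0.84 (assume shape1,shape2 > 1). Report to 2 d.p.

Let s = shape1+shape2. Mean gives shape1 = μs = 0.82s; mode gives (shape1−1)/(s−2) = 0.84.
Substituting: 0.82s − 1 = 0.84(s−2) = 0.84s − 1.68, so -0.02s = -0.68 and s = 34.0000.
Then shape1 = 0.82×34.0000 = 27.88 and shape2 = s−shape1 = 6.12.

shape1 = 27.88, shape2 = 6.12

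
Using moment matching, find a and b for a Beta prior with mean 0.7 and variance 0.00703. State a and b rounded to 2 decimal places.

a = 20.21, b = 8.66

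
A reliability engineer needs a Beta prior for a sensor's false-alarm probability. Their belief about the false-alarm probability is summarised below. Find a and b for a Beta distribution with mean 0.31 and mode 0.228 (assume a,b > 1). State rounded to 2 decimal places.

a = 2.06, b = 4.58

Let s = a+b. Mean gives a = μs = 0.31s; mode gives (a−1)/(s−2) = 0.228.
Substituting: 0.31s − 1 = 0.228(s−2) = 0.228s − 0.456, so 0.082s = 0.544 and s = 6.6341.
Then a = 0.31×6.6341 = 2.06 and b = s−a = 4.58.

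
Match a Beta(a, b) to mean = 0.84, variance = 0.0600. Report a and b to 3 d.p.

a = 1.042, b = 0.198

By moment matching, a+b = μ(1−μ)/σ² − 1 = (0.84·0.16)/0.0600 − 1 = 2.2400 − 1 = 1.2400.
Since a/(a+b) = μ, a = 0.84·1.2400 = 1.042 and b = 0.16·1.2400 = 0.198.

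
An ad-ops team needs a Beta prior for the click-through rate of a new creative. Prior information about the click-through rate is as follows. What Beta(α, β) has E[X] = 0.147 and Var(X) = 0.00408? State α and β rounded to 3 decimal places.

By moment matching, α+β = μ(1−μ)/σ² − 1 = (0.147·0.853)/0.00408 − 1 = 30.7331 − 1 = 29.7331.
Since α/(α+β) = μ, α = 0.147·29.7331 = 4.371 and β = 0.853·29.7331 = 25.362.

α = 4.371, β = 25.362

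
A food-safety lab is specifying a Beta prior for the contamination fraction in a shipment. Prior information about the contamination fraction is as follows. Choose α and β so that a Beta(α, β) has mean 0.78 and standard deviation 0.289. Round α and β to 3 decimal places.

α = 0.823, β = 0.232

First σ² = 0.083521. Setting α = μn, β = (1−μ)n with n = α+β,
μ(1−μ)/(n+1) = 0.083521 ⇒ n+1 = 0.1716/0.083521 = 2.0546 ⇒ n = 1.0546.
Hence α = 0.78×1.0546 = 0.823, β = 0.22×1.0546 = 0.232.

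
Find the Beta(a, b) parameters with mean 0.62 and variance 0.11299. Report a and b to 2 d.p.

Let s = a+b. The Beta variance is μ(1−μ)/(s+1).
So s+1 = μ(1−μ)/σ² = (0.62×0.38)/0.11299 = 0.2356/0.11299 = 2.0851, giving s = 1.0851.
Then a = μs = 0.62×1.0851 = 0.67 and b = (1−μ)s = 0.38×1.0851 = 0.41.

a = 0.67, b = 0.41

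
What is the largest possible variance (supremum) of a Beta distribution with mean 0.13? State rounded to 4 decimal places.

For fixed mean μ the Beta variance is μ(1−μ)/(α+β+1), increasing as α+β decreases.
Its least upper bound (not attained) is μ(1−μ) = 0.13·0.87 = 0.1131.

0.1131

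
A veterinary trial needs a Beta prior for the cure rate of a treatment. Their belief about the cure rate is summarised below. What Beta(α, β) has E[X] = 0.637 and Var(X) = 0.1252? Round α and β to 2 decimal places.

α = 0.54, β = 0.31

By moment matching, α+β = μ(1−μ)/σ² − 1 = (0.637·0.363)/0.1252 − 1 = 1.8469 − 1 = 0.8469.
Since α/(α+β) = μ, α = 0.637·0.8469 = 0.54 and β = 0.363·0.8469 = 0.31.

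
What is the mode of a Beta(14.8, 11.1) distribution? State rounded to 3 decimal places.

The density x^(α−1)(1−x)^(β−1) is maximised at (α−1)/(α+β−2) = 13.8/23.9 = 0.577.

0.577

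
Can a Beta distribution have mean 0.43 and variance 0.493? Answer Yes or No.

No

A Beta with mean μ has variance μ(1−μ)/(α+β+1) < μ(1−μ).
Here μ(1−μ) = 0.43×0.57 = 0.2451, and 0.493 ≥ 0.2451.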